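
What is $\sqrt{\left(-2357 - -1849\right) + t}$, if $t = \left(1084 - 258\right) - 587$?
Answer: $i \sqrt{269} \approx 16.401 i$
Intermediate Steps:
$t = 239$ ($t = 826 - 587 = 239$)
$\sqrt{\left(-2357 - -1849\right) + t} = \sqrt{\left(-2357 - -1849\right) + 239} = \sqrt{\left(-2357 + 1849\right) + 239} = \sqrt{-508 + 239} = \sqrt{-269} = i \sqrt{269}$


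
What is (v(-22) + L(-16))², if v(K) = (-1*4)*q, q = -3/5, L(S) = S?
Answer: 4624/25 ≈ 184.96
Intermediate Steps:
q = -⅗ (q = -3*⅕ = -⅗ ≈ -0.60000)
v(K) = 12/5 (v(K) = -1*4*(-⅗) = -4*(-⅗) = 12/5)
(v(-22) + L(-16))² = (12/5 - 16)² = (-68/5)² = 4624/25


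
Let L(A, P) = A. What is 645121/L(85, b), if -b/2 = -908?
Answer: 645121/85 ≈ 7589.7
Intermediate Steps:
b = 1816 (b = -2*(-908) = 1816)
645121/L(85, b) = 645121/85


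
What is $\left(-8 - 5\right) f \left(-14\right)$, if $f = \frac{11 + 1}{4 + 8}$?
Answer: $182$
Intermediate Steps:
$f = 1$ ($f = \frac{12}{12} = 12 \cdot \frac{1}{12} = 1$)
$\left(-8 - 5\right) f \left(-14\right) = \left(-8 - 5\right) 1 \left(-14\right) = \left(-13\right) 1 \left(-14\right) = \left(-13\right) \left(-14\right) = 182$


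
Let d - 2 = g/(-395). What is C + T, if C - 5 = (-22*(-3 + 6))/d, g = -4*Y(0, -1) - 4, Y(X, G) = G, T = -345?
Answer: -373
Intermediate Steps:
g = 0 (g = -4*(-1) - 4 = 4 - 4 = 0)
d = 2 (d = 2 + 0/(-395) = 2 + 0*(-1/395) = 2 + 0 = 2)
C = -28 (C = 5 - 22*(-3 + 6)/2 = 5 - 22*3*(1/2) = 5 - 66*1/2 = 5 - 33 = -28)
C + T = -28 - 345 = -373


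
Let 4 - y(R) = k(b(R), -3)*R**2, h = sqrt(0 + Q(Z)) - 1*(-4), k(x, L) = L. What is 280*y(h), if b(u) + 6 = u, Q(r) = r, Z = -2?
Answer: 12880 + 6720*I*sqrt(2) ≈ 12880.0 + 9503.5*I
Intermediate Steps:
b(u) = -6 + u
h = 4 + I*sqrt(2) (h = sqrt(0 - 2) - 1*(-4) = sqrt(-2) + 4 = I*sqrt(2) + 4 = 4 + I*sqrt(2) ≈ 4.0 + 1.4142*I)
y(R) = 4 + 3*R**2 (y(R) = 4 - (-3)*R**2 = 4 + 3*R**2)
280*y(h) = 280*(4 + 3*(4 + I*sqrt(2))**2) = 1120 + 840*(4 + I*sqrt(2))**2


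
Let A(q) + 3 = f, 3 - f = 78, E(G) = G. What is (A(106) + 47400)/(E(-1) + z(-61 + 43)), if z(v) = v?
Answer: -47322/19 ≈ -2490.6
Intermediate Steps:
f = -75 (f = 3 - 1*78 = 3 - 78 = -75)
A(q) = -78 (A(q) = -3 - 75 = -78)
(A(106) + 47400)/(E(-1) + z(-61 + 43)) = (-78 + 47400)/(-1 + (-61 + 43)) = 47322/(-1 - 18) = 47322/(-19) = 47322*(-1/19) = -47322/19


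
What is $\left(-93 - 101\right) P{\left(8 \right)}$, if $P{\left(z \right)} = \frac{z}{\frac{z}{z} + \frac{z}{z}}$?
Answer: $-776$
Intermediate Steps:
$P{\left(z \right)} = \frac{z}{2}$ ($P{\left(z \right)} = \frac{z}{1 + 1} = \frac{z}{2}$)
$\left(-93 - 101\right) P{\left(8 \right)} = \left(-93 - 101\right) \frac{1}{2} \cdot 8 = \left(-194\right) 4 = -776$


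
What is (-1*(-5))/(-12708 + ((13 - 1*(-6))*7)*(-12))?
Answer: -5/14304 ≈ -0.00034955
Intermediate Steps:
(-1*(-5))/(-12708 + ((13 - 1*(-6))*7)*(-12)) = 5/(-12708 + ((13 + 6)*7)*(-12)) = 5/(-12708 + (19*7)*(-12)) = 5/(-12708 + 133*(-12)) = 5/(-12708 - 1596) = 5/(-14304) = -1/14304*5 = -5/14304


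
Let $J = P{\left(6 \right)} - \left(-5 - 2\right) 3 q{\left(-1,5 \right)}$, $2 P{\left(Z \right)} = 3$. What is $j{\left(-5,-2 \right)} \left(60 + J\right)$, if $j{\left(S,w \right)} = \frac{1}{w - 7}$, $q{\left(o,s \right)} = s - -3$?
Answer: $- \frac{51}{2} \approx -25.5$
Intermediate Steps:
$q{\left(o,s \right)} = 3 + s$ ($q{\left(o,s \right)} = s + 3 = 3 + s$)
$P{\left(Z \right)} = \frac{3}{2}$ ($P{\left(Z \right)} = \frac{1}{2} \cdot 3 = \frac{3}{2}$)
$j{\left(S,w \right)} = \frac{1}{-7 + w}$
$J = \frac{339}{2}$ ($J = \frac{3}{2} - \left(-5 - 2\right) 3 \left(3 + 5\right) = \frac{3}{2} - \left(-7\right) 3 \cdot 8 = \frac{3}{2} - \left(-21\right) 8 = \frac{3}{2} - -168 = \frac{3}{2} + 168 = \frac{339}{2} \approx 169.5$)
$j{\left(-5,-2 \right)} \left(60 + J\right) = \frac{60 + \frac{339}{2}}{-7 - 2} = \frac{1}{-9} \cdot \frac{459}{2} = \left(- \frac{1}{9}\right) \frac{459}{2} = - \frac{51}{2}$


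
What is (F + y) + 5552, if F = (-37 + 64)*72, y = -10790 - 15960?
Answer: -19254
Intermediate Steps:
y = -26750
F = 1944 (F = 27*72 = 1944)
(F + y) + 5552 = (1944 - 26750) + 5552 = -24806 + 5552 = -19254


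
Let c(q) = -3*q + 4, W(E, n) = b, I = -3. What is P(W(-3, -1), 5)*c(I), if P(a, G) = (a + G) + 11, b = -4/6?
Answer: 598/3 ≈ 199.33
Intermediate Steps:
b = -⅔ (b = -4*⅙ = -⅔ ≈ -0.66667)
W(E, n) = -⅔
P(a, G) = 11 + G + a (P(a, G) = (G + a) + 11 = 11 + G + a)
c(q) = 4 - 3*q
P(W(-3, -1), 5)*c(I) = (11 + 5 - ⅔)*(4 - 3*(-3)) = 46*(4 + 9)/3 = (46/3)*13 = 598/3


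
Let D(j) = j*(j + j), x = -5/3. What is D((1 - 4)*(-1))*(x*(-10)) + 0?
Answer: 300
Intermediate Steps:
x = -5/3 (x = -5*⅓ = -5/3 ≈ -1.6667)
D(j) = 2*j² (D(j) = j*(2*j) = 2*j²)
D((1 - 4)*(-1))*(x*(-10)) + 0 = (2*((1 - 4)*(-1))²)*(-5/3*(-10)) + 0 = (2*(-3*(-1))²)*(50/3) + 0 = (2*3²)*(50/3) + 0 = (2*9)*(50/3) + 0 = 18*(50/3) + 0 = 300 + 0 = 300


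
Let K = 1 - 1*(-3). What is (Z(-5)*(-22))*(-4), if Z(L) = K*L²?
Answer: 8800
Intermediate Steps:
K = 4 (K = 1 + 3 = 4)
Z(L) = 4*L²
(Z(-5)*(-22))*(-4) = ((4*(-5)²)*(-22))*(-4) = ((4*25)*(-22))*(-4) = (100*(-22))*(-4) = -2200*(-4) = 8800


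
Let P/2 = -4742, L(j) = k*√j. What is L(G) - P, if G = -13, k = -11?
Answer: 9484 - 11*I*√13 ≈ 9484.0 - 39.661*I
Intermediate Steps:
L(j) = -11*√j
P = -9484 (P = 2*(-4742) = -9484)
L(G) - P = -11*I*√13 - 1*(-9484) = -11*I*√13 + 9484 = 9484 - 11*I*√13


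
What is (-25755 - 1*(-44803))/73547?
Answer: 19048/73547 ≈ 0.25899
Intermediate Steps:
(-25755 - 1*(-44803))/73547 = (-25755 + 44803)*(1/73547) = 19048*(1/73547) = 19048/73547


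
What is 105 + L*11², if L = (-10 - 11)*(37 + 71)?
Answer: -274323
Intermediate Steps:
L = -2268 (L = -21*108 = -2268)
105 + L*11² = 105 - 2268*11² = 105 - 2268*121 = 105 - 274428 = -274323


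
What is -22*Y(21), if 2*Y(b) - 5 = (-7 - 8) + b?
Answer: -121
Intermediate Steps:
Y(b) = -5 + b/2 (Y(b) = 5/2 + ((-7 - 8) + b)/2 = 5/2 + (-15 + b)/2 = 5/2 + (-15/2 + b/2) = -5 + b/2)
-22*Y(21) = -22*(-5 + (½)*21) = -22*(-5 + 21/2) = -22*11/2 = -121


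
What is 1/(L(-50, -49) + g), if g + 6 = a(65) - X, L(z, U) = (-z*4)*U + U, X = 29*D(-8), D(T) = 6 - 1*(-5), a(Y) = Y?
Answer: -1/10109 ≈ -9.8922e-5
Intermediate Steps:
D(T) = 11 (D(T) = 6 + 5 = 11)
X = 319 (X = 29*11 = 319)
L(z, U) = U - 4*U*z (L(z, U) = (-4*z)*U + U = -4*U*z + U = U - 4*U*z)
g = -260 (g = -6 + (65 - 1*319) = -6 + (65 - 319) = -6 - 254 = -260)
1/(L(-50, -49) + g) = 1/(-49*(1 - 4*(-50)) - 260) = 1/(-49*(1 + 200) - 260) = 1/(-49*201 - 260) = 1/(-9849 - 260) = 1/(-10109) = -1/10109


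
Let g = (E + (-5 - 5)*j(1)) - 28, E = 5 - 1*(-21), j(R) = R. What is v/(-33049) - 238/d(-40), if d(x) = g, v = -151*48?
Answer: 3976319/198294 ≈ 20.053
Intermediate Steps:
v = -7248
E = 26 (E = 5 + 21 = 26)
g = -12 (g = (26 + (-5 - 5)*1) - 28 = (26 - 10*1) - 28 = (26 - 10) - 28 = 16 - 28 = -12)
d(x) = -12
v/(-33049) - 238/d(-40) = -7248/(-33049) - 238/(-12) = -7248*(-1/33049) - 238*(-1/12) = 7248/33049 + 119/6 = 3976319/198294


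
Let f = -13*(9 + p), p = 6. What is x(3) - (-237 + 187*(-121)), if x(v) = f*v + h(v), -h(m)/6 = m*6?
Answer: 22171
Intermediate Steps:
f = -195 (f = -13*(9 + 6) = -13*15 = -195)
h(m) = -36*m (h(m) = -6*m*6 = -36*m)
x(v) = -231*v (x(v) = -195*v - 36*v = -231*v)
x(3) - (-237 + 187*(-121)) = -231*3 - (-237 + 187*(-121)) = -693 - (-237 - 22627) = -693 - 1*(-22864) = -693 + 22864 = 22171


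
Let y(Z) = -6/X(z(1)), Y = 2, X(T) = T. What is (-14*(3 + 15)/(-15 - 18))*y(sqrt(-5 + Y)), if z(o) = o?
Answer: -504/11 ≈ -45.818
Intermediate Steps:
y(Z) = -6 (y(Z) = -6/1 = -6*1 = -6)
(-14*(3 + 15)/(-15 - 18))*y(sqrt(-5 + Y)) = -14*(3 + 15)/(-15 - 18)*(-6) = -252/(-33)*(-6) = -252*(-1)/33*(-6) = -14*(-6/11)*(-6) = (84/11)*(-6) = -504/11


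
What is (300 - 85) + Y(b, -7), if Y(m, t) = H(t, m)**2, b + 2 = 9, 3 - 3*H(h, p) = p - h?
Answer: 2056/9 ≈ 228.44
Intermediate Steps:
H(h, p) = 1 - p/3 + h/3 (H(h, p) = 1 - (p - h)/3 = 1 + (-p/3 + h/3) = 1 - p/3 + h/3)
b = 7 (b = -2 + 9 = 7)
Y(m, t) = (1 - m/3 + t/3)**2
(300 - 85) + Y(b, -7) = (300 - 85) + (3 - 7 - 1*7)**2/9 = 215 + (3 - 7 - 7)**2/9 = 215 + (1/9)*(-11)**2 = 215 + (1/9)*121 = 215 + 121/9 = 2056/9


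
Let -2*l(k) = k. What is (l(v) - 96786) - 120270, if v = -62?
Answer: -217025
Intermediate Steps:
l(k) = -k/2
(l(v) - 96786) - 120270 = (-½*(-62) - 96786) - 120270 = (31 - 96786) - 120270 = -96755 - 120270 = -217025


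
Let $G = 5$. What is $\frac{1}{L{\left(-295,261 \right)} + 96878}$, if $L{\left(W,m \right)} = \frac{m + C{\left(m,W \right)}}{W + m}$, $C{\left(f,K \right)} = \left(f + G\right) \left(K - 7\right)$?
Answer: $\frac{34}{3373923} \approx 1.0077 \cdot 10^{-5}$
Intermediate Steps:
$C{\left(f,K \right)} = \left(-7 + K\right) \left(5 + f\right)$ ($C{\left(f,K \right)} = \left(f + 5\right) \left(K - 7\right) = \left(5 + f\right) \left(-7 + K\right) = \left(-7 + K\right) \left(5 + f\right)$)
$L{\left(W,m \right)} = \frac{-35 - 6 m + 5 W + W m}{W + m}$ ($L{\left(W,m \right)} = \frac{m + \left(-35 - 7 m + 5 W + W m\right)}{W + m} = \frac{-35 - 6 m + 5 W + W m}{W + m}$)
$\frac{1}{L{\left(-295,261 \right)} + 96878} = \frac{1}{\frac{-35 - 1566 + 5 \left(-295\right) - 76995}{-295 + 261} + 96878} = \frac{1}{\frac{-35 - 1566 - 1475 - 76995}{-34} + 96878} = \frac{1}{\left(- \frac{1}{34}\right) \left(-80071\right) + 96878} = \frac{1}{\frac{80071}{34} + 96878} = \frac{1}{\frac{3373923}{34}} = \frac{34}{3373923}$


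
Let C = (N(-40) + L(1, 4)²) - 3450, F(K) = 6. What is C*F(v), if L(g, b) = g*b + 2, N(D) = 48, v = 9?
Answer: -20196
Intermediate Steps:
L(g, b) = 2 + b*g (L(g, b) = b*g + 2 = 2 + b*g)
C = -3366 (C = (48 + (2 + 4*1)²) - 3450 = (48 + (2 + 4)²) - 3450 = (48 + 6²) - 3450 = (48 + 36) - 3450 = 84 - 3450 = -3366)
C*F(v) = -3366*6 = -20196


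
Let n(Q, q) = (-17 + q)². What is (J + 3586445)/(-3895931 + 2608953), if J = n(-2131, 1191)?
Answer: -4964721/1286978 ≈ -3.8577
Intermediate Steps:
J = 1378276 (J = (-17 + 1191)² = 1174² = 1378276)
(J + 3586445)/(-3895931 + 2608953) = (1378276 + 3586445)/(-3895931 + 2608953) = 4964721/(-1286978) = 4964721*(-1/1286978) = -4964721/1286978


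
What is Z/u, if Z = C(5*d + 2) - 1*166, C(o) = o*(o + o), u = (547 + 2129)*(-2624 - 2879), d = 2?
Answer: -61/7363014 ≈ -8.2847e-6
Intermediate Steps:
u = -14726028 (u = 2676*(-5503) = -14726028)
C(o) = 2*o² (C(o) = o*(2*o) = 2*o²)
Z = 122 (Z = 2*(5*2 + 2)² - 1*166 = 2*(10 + 2)² - 166 = 2*12² - 166 = 2*144 - 166 = 288 - 166 = 122)
Z/u = 122/(-14726028) = 122*(-1/14726028) = -61/7363014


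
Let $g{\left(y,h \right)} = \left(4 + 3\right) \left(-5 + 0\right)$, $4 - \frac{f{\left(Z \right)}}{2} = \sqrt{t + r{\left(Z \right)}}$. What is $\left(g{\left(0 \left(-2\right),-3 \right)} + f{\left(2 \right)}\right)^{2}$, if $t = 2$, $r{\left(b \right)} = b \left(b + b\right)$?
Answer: $769 + 108 \sqrt{10} \approx 1110.5$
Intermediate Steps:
$r{\left(b \right)} = 2 b^{2}$ ($r{\left(b \right)} = b 2 b = 2 b^{2}$)
$f{\left(Z \right)} = 8 - 2 \sqrt{2 + 2 Z^{2}}$
$g{\left(y,h \right)} = -35$ ($g{\left(y,h \right)} = 7 \left(-5\right) = -35$)
$\left(g{\left(0 \left(-2\right),-3 \right)} + f{\left(2 \right)}\right)^{2} = \left(-35 + \left(8 - 2 \sqrt{2 + 2 \cdot 2^{2}}\right)\right)^{2} = \left(-35 + \left(8 - 2 \sqrt{2 + 2 \cdot 4}\right)\right)^{2} = \left(-35 + \left(8 - 2 \sqrt{2 + 8}\right)\right)^{2} = \left(-35 + \left(8 - 2 \sqrt{10}\right)\right)^{2} = \left(-27 - 2 \sqrt{10}\right)^{2}$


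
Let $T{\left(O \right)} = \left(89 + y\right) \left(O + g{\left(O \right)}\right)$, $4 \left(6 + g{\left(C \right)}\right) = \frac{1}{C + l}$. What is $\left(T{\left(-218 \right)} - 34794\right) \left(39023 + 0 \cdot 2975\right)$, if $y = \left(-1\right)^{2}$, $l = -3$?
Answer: $- \frac{947857470399}{442} \approx -2.1445 \cdot 10^{9}$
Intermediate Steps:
$g{\left(C \right)} = -6 + \frac{1}{4 \left(-3 + C\right)}$ ($g{\left(C \right)} = -6 + \frac{1}{4 \left(C - 3\right)} = -6 + \frac{1}{4 \left(-3 + C\right)}$)
$y = 1$
$T{\left(O \right)} = 90 O + \frac{45 \left(73 - 24 O\right)}{2 \left(-3 + O\right)}$ ($T{\left(O \right)} = \left(89 + 1\right) \left(O + \frac{73 - 24 O}{4 \left(-3 + O\right)}\right) = 90 \left(O + \frac{73 - 24 O}{4 \left(-3 + O\right)}\right) = 90 O + \frac{45 \left(73 - 24 O\right)}{2 \left(-3 + O\right)}$)
$\left(T{\left(-218 \right)} - 34794\right) \left(39023 + 0 \cdot 2975\right) = \left(\frac{45 \left(73 - -7848 + 4 \left(-218\right)^{2}\right)}{2 \left(-3 - 218\right)} - 34794\right) \left(39023 + 0 \cdot 2975\right) = \left(\frac{45 \left(73 + 7848 + 4 \cdot 47524\right)}{2 \left(-221\right)} - 34794\right) \left(39023 + 0\right) = \left(\frac{45}{2} \left(- \frac{1}{221}\right) \left(73 + 7848 + 190096\right) - 34794\right) 39023 = \left(\frac{45}{2} \left(- \frac{1}{221}\right) 198017 - 34794\right) 39023 = \left(- \frac{8910765}{442} - 34794\right) 39023 = \left(- \frac{24289713}{442}\right) 39023 = - \frac{947857470399}{442}$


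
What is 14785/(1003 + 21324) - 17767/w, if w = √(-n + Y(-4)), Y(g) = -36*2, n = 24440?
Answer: 14785/22327 + 17767*I*√383/3064 ≈ 0.6622 + 113.48*I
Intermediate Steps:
Y(g) = -72
w = 8*I*√383 (w = √(-1*24440 - 72) = √(-24440 - 72) = √(-24512) = 8*I*√383 ≈ 156.56*I)
14785/(1003 + 21324) - 17767/w = 14785/(1003 + 21324) - 17767*(-I*√383/3064) = 14785/22327 - (-17767)*I*√383/3064 = 14785*(1/22327) + 17767*I*√383/3064 = 14785/22327 + 17767*I*√383/3064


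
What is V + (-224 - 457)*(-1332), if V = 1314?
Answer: 908406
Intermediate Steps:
V + (-224 - 457)*(-1332) = 1314 + (-224 - 457)*(-1332) = 1314 - 681*(-1332) = 1314 + 907092 = 908406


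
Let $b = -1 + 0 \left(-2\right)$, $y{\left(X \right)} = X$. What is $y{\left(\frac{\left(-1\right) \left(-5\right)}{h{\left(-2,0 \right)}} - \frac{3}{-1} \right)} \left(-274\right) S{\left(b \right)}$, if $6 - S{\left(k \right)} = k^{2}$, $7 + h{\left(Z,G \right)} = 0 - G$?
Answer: $- \frac{21920}{7} \approx -3131.4$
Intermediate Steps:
$h{\left(Z,G \right)} = -7 - G$ ($h{\left(Z,G \right)} = -7 + \left(0 - G\right) = -7 - G$)
$b = -1$ ($b = -1 + 0 = -1$)
$S{\left(k \right)} = 6 - k^{2}$
$y{\left(\frac{\left(-1\right) \left(-5\right)}{h{\left(-2,0 \right)}} - \frac{3}{-1} \right)} \left(-274\right) S{\left(b \right)} = \left(\frac{\left(-1\right) \left(-5\right)}{-7 - 0} - \frac{3}{-1}\right) \left(-274\right) \left(6 - \left(-1\right)^{2}\right) = \left(\frac{5}{-7 + 0} - -3\right) \left(-274\right) \left(6 - 1\right) = \left(\frac{5}{-7} + 3\right) \left(-274\right) \left(6 - 1\right) = \left(5 \left(- \frac{1}{7}\right) + 3\right) \left(-274\right) 5 = \left(- \frac{5}{7} + 3\right) \left(-274\right) 5 = \frac{16}{7} \left(-274\right) 5 = \left(- \frac{4384}{7}\right) 5 = - \frac{21920}{7}$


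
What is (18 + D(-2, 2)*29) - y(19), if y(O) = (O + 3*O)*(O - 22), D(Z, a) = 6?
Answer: 420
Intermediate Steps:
y(O) = 4*O*(-22 + O) (y(O) = (4*O)*(-22 + O) = 4*O*(-22 + O))
(18 + D(-2, 2)*29) - y(19) = (18 + 6*29) - 4*19*(-22 + 19) = (18 + 174) - 4*19*(-3) = 192 - 1*(-228) = 192 + 228 = 420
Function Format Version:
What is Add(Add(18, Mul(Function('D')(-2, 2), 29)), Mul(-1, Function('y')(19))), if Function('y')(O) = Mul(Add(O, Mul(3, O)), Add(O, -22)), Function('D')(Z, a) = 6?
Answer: 420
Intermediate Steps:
Function('y')(O) = Mul(4, O, Add(-22, O)) (Function('y')(O) = Mul(Mul(4, O), Add(-22, O)) = Mul(4, O, Add(-22, O)))
Add(Add(18, Mul(Function('D')(-2, 2), 29)), Mul(-1, Function('y')(19))) = Add(Add(18, Mul(6, 29)), Mul(-1, Mul(4, 19, Add(-22, 19)))) = Add(Add(18, 174), Mul(-1, Mul(4, 19, -3))) = Add(192, Mul(-1, -228)) = Add(192, 228) = 420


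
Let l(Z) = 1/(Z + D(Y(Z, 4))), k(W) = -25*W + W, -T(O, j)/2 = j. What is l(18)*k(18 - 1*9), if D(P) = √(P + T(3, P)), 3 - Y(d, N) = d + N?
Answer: -3888/305 + 216*√19/305 ≈ -9.6606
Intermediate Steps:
T(O, j) = -2*j
Y(d, N) = 3 - N - d (Y(d, N) = 3 - (d + N) = 3 - (N + d) = 3 + (-N - d) = 3 - N - d)
D(P) = √(-P) (D(P) = √(P - 2*P) = √(-P))
k(W) = -24*W
l(Z) = 1/(Z + √(1 + Z)) (l(Z) = 1/(Z + √(-(3 - 1*4 - Z))) = 1/(Z + √(-(3 - 4 - Z))) = 1/(Z + √(-(-1 - Z))) = 1/(Z + √(1 + Z)))
l(18)*k(18 - 1*9) = (-24*(18 - 1*9))/(18 + √(1 + 18)) = (-24*(18 - 9))/(18 + √19) = (-24*9)/(18 + √19) = -216/(18 + √19)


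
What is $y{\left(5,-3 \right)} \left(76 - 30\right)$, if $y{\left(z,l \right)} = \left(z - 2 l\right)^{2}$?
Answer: $5566$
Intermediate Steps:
$y{\left(5,-3 \right)} \left(76 - 30\right) = \left(\left(-1\right) 5 + 2 \left(-3\right)\right)^{2} \left(76 - 30\right) = \left(-5 - 6\right)^{2} \cdot 46 = \left(-11\right)^{2} \cdot 46 = 121 \cdot 46 = 5566$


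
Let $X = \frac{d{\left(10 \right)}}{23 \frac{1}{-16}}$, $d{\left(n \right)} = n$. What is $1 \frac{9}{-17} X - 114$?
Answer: $- \frac{43134}{391} \approx -110.32$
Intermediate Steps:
$X = - \frac{160}{23}$ ($X = \frac{10}{23 \frac{1}{-16}} = \frac{10}{23 \left(- \frac{1}{16}\right)} = \frac{10}{- \frac{23}{16}} = 10 \left(- \frac{16}{23}\right) = - \frac{160}{23} \approx -6.9565$)
$1 \frac{9}{-17} X - 114 = 1 \frac{9}{-17} \left(- \frac{160}{23}\right) - 114 = 1 \cdot 9 \left(- \frac{1}{17}\right) \left(- \frac{160}{23}\right) - 114 = 1 \left(- \frac{9}{17}\right) \left(- \frac{160}{23}\right) - 114 = \left(- \frac{9}{17}\right) \left(- \frac{160}{23}\right) - 114 = \frac{1440}{391} - 114 = - \frac{43134}{391}$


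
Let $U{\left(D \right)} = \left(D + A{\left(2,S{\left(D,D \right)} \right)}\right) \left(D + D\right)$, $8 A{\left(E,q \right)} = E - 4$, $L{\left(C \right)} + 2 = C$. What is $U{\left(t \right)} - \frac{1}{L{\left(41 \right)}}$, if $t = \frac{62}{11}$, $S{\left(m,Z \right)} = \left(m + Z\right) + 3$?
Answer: $\frac{286412}{4719} \approx 60.693$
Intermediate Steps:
$S{\left(m,Z \right)} = 3 + Z + m$ ($S{\left(m,Z \right)} = \left(Z + m\right) + 3 = 3 + Z + m$)
$L{\left(C \right)} = -2 + C$
$A{\left(E,q \right)} = - \frac{1}{2} + \frac{E}{8}$ ($A{\left(E,q \right)} = \frac{E - 4}{8} = \frac{-4 + E}{8} = - \frac{1}{2} + \frac{E}{8}$)
$t = \frac{62}{11}$ ($t = 62 \cdot \frac{1}{11} = \frac{62}{11} \approx 5.6364$)
$U{\left(D \right)} = 2 D \left(- \frac{1}{4} + D\right)$ ($U{\left(D \right)} = \left(D + \left(- \frac{1}{2} + \frac{1}{8} \cdot 2\right)\right) \left(D + D\right) = \left(D + \left(- \frac{1}{2} + \frac{1}{4}\right)\right) 2 D = \left(D - \frac{1}{4}\right) 2 D = \left(- \frac{1}{4} + D\right) 2 D = 2 D \left(- \frac{1}{4} + D\right)$)
$U{\left(t \right)} - \frac{1}{L{\left(41 \right)}} = \frac{1}{2} \cdot \frac{62}{11} \left(-1 + 4 \cdot \frac{62}{11}\right) - \frac{1}{-2 + 41} = \frac{1}{2} \cdot \frac{62}{11} \left(-1 + \frac{248}{11}\right) - \frac{1}{39} = \frac{1}{2} \cdot \frac{62}{11} \cdot \frac{237}{11} - \frac{1}{39} = \frac{7347}{121} - \frac{1}{39} = \frac{286412}{4719}$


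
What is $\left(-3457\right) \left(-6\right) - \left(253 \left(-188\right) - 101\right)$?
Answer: $68407$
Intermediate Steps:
$\left(-3457\right) \left(-6\right) - \left(253 \left(-188\right) - 101\right) = 20742 - \left(-47564 - 101\right) = 20742 - -47665 = 20742 + 47665 = 68407$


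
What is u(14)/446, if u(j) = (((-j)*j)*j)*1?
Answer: -1372/223 ≈ -6.1525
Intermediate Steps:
u(j) = -j³ (u(j) = ((-j²)*j)*1 = -j³*1 = -j³)
u(14)/446 = -1*14³/446 = -1*2744*(1/446) = -2744*1/446 = -1372/223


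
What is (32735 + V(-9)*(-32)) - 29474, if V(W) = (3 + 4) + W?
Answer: 3325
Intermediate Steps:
V(W) = 7 + W
(32735 + V(-9)*(-32)) - 29474 = (32735 + (7 - 9)*(-32)) - 29474 = (32735 - 2*(-32)) - 29474 = (32735 + 64) - 29474 = 32799 - 29474 = 3325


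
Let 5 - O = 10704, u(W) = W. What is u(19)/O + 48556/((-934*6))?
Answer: -129901780/14989299 ≈ -8.6663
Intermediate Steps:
O = -10699 (O = 5 - 1*10704 = 5 - 10704 = -10699)
u(19)/O + 48556/((-934*6)) = 19/(-10699) + 48556/((-934*6)) = 19*(-1/10699) + 48556/(-5604) = -19/10699 + 48556*(-1/5604) = -19/10699 - 12139/1401 = -129901780/14989299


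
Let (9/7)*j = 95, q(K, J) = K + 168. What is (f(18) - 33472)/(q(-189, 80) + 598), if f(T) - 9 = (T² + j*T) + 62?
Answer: -31747/577 ≈ -55.021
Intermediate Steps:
q(K, J) = 168 + K
j = 665/9 (j = (7/9)*95 = 665/9 ≈ 73.889)
f(T) = 71 + T² + 665*T/9 (f(T) = 9 + ((T² + 665*T/9) + 62) = 9 + (62 + T² + 665*T/9) = 71 + T² + 665*T/9)
(f(18) - 33472)/(q(-189, 80) + 598) = ((71 + 18² + (665/9)*18) - 33472)/((168 - 189) + 598) = ((71 + 324 + 1330) - 33472)/(-21 + 598) = (1725 - 33472)/577 = -31747*1/577 = -31747/577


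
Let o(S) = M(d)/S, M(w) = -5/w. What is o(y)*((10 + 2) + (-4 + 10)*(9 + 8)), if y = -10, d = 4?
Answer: 57/4 ≈ 14.250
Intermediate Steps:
o(S) = -5/(4*S) (o(S) = (-5/4)/S = (-5*1/4)/S = -5/(4*S))
o(y)*((10 + 2) + (-4 + 10)*(9 + 8)) = (-5/4/(-10))*((10 + 2) + (-4 + 10)*(9 + 8)) = (-5/4*(-1/10))*(12 + 6*17) = (12 + 102)/8 = (1/8)*114 = 57/4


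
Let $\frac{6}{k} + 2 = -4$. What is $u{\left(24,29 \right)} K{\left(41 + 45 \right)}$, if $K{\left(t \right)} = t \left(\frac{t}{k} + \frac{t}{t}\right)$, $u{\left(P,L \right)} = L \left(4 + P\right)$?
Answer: $-5935720$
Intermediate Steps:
$k = -1$ ($k = \frac{6}{-2 - 4} = \frac{6}{-6} = 6 \left(- \frac{1}{6}\right) = -1$)
$K{\left(t \right)} = t \left(1 - t\right)$ ($K{\left(t \right)} = t \left(\frac{t}{-1} + \frac{t}{t}\right) = t \left(t \left(-1\right) + 1\right) = t \left(- t + 1\right) = t \left(1 - t\right)$)
$u{\left(24,29 \right)} K{\left(41 + 45 \right)} = 29 \left(4 + 24\right) \left(41 + 45\right) \left(1 - \left(41 + 45\right)\right) = 29 \cdot 28 \cdot 86 \left(1 - 86\right) = 812 \cdot 86 \left(1 - 86\right) = 812 \cdot 86 \left(-85\right) = 812 \left(-7310\right) = -5935720$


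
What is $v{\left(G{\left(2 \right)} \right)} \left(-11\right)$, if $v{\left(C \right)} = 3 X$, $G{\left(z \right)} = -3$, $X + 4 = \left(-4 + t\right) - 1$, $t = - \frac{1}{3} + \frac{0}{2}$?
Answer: $308$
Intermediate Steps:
$t = - \frac{1}{3}$ ($t = \left(-1\right) \frac{1}{3} + 0 \cdot \frac{1}{2} = - \frac{1}{3} + 0 = - \frac{1}{3} \approx -0.33333$)
$X = - \frac{28}{3}$ ($X = -4 - \frac{16}{3} = - \frac{28}{3} \approx -9.3333$)
$v{\left(C \right)} = -28$ ($v{\left(C \right)} = 3 \left(- \frac{28}{3}\right) = -28$)
$v{\left(G{\left(2 \right)} \right)} \left(-11\right) = \left(-28\right) \left(-11\right) = 308$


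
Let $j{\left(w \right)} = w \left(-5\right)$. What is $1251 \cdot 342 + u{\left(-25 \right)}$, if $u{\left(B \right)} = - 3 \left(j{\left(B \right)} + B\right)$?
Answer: $427542$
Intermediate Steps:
$j{\left(w \right)} = - 5 w$
$u{\left(B \right)} = 12 B$ ($u{\left(B \right)} = - 3 \left(- 5 B + B\right) = - 3 \left(- 4 B\right) = 12 B$)
$1251 \cdot 342 + u{\left(-25 \right)} = 1251 \cdot 342 + 12 \left(-25\right) = 427842 - 300 = 427542$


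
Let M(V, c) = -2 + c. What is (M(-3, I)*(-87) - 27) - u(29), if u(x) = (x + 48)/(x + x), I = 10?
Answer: -42011/58 ≈ -724.33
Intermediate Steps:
u(x) = (48 + x)/(2*x) (u(x) = (48 + x)/((2*x)) = (48 + x)*(1/(2*x)) = (48 + x)/(2*x))
(M(-3, I)*(-87) - 27) - u(29) = ((-2 + 10)*(-87) - 27) - (48 + 29)/(2*29) = (8*(-87) - 27) - 77/(2*29) = (-696 - 27) - 1*77/58 = -723 - 77/58 = -42011/58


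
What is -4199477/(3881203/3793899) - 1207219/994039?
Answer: -15837423290012108554/3858067148917 ≈ -4.1050e+6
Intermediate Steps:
-4199477/(3881203/3793899) - 1207219/994039 = -4199477/(3881203*(1/3793899)) - 1207219*1/994039 = -4199477/3881203/3793899 - 1207219/994039 = -4199477*3793899/3881203 - 1207219/994039 = -15932391590823/3881203 - 1207219/994039 = -15837423290012108554/3858067148917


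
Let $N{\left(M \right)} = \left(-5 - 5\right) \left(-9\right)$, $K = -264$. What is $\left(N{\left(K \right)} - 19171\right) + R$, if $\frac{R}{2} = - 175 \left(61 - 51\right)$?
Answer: $-22581$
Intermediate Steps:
$N{\left(M \right)} = 90$ ($N{\left(M \right)} = \left(-10\right) \left(-9\right) = 90$)
$R = -3500$ ($R = 2 \left(- 175 \left(61 - 51\right)\right) = 2 \left(\left(-175\right) 10\right) = 2 \left(-1750\right) = -3500$)
$\left(N{\left(K \right)} - 19171\right) + R = \left(90 - 19171\right) - 3500 = -19081 - 3500 = -22581$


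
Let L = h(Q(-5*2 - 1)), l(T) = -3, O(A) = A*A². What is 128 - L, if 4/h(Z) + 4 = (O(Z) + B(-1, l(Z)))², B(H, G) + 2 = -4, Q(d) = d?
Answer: 228808316/1787565 ≈ 128.00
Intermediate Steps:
O(A) = A³
B(H, G) = -6 (B(H, G) = -2 - 4 = -6)
h(Z) = 4/(-4 + (-6 + Z³)²) (h(Z) = 4/(-4 + (Z³ - 6)²) = 4/(-4 + (-6 + Z³)²))
L = 4/1787565 (L = 4/(-4 + (-6 + (-5*2 - 1)³)²) = 4/(-4 + (-6 + (-10 - 1)³)²) = 4/(-4 + (-6 + (-11)³)²) = 4/(-4 + (-6 - 1331)²) = 4/(-4 + (-1337)²) = 4/(-4 + 1787569) = 4/1787565 ≈ 2.2377e-6)
128 - L = 128 - 1*4/1787565 = 128 - 4/1787565 = 228808316/1787565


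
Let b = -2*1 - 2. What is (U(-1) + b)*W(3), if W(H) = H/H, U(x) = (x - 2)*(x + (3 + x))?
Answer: -7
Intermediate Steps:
b = -4 (b = -2 - 2 = -4)
U(x) = (-2 + x)*(3 + 2*x)
W(H) = 1
(U(-1) + b)*W(3) = ((-6 - 1*(-1) + 2*(-1)²) - 4)*1 = ((-6 + 1 + 2*1) - 4)*1 = ((-6 + 1 + 2) - 4)*1 = (-3 - 4)*1 = -7*1 = -7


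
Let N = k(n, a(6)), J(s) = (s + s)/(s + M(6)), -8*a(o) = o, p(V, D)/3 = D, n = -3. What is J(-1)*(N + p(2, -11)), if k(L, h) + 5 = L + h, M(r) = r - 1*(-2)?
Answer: 167/14 ≈ 11.929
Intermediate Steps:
M(r) = 2 + r (M(r) = r + 2 = 2 + r)
p(V, D) = 3*D
a(o) = -o/8
k(L, h) = -5 + L + h (k(L, h) = -5 + (L + h) = -5 + L + h)
J(s) = 2*s/(8 + s) (J(s) = (s + s)/(s + (2 + 6)) = (2*s)/(s + 8) = (2*s)/(8 + s) = 2*s/(8 + s))
N = -35/4 (N = -5 - 3 - ⅛*6 = -5 - 3 - ¾ = -35/4 ≈ -8.7500)
J(-1)*(N + p(2, -11)) = (2*(-1)/(8 - 1))*(-35/4 + 3*(-11)) = (2*(-1)/7)*(-35/4 - 33) = (2*(-1)*(⅐))*(-167/4) = -2/7*(-167/4) = 167/14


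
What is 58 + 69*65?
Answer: 4543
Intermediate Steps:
58 + 69*65 = 58 + 4485 = 4543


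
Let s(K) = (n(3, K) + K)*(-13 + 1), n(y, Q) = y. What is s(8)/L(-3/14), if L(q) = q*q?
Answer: -8624/3 ≈ -2874.7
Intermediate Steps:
s(K) = -36 - 12*K (s(K) = (3 + K)*(-13 + 1) = (3 + K)*(-12) = -36 - 12*K)
L(q) = q²
s(8)/L(-3/14) = (-36 - 12*8)/((-3/14)²) = (-36 - 96)/((-3*1/14)²) = -132/((-3/14)²) = -132/9/196 = -132*196/9 = -8624/3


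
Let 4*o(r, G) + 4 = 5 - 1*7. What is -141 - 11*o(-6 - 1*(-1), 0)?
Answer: -249/2 ≈ -124.50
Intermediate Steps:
o(r, G) = -3/2 (o(r, G) = -1 + (5 - 1*7)/4 = -1 + (5 - 7)/4 = -1 + (¼)*(-2) = -1 - ½ = -3/2)
-141 - 11*o(-6 - 1*(-1), 0) = -141 - 11*(-3/2) = -141 + 33/2 = -249/2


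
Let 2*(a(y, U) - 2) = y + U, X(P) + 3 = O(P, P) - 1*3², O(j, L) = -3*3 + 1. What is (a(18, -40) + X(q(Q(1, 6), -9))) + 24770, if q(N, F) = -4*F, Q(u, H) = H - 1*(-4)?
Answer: 24741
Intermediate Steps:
Q(u, H) = 4 + H (Q(u, H) = H + 4 = 4 + H)
O(j, L) = -8 (O(j, L) = -9 + 1 = -8)
X(P) = -20 (X(P) = -3 + (-8 - 1*3²) = -3 + (-8 - 1*9) = -3 + (-8 - 9) = -3 - 17 = -20)
a(y, U) = 2 + U/2 + y/2 (a(y, U) = 2 + (y + U)/2 = 2 + (U + y)/2 = 2 + (U/2 + y/2) = 2 + U/2 + y/2)
(a(18, -40) + X(q(Q(1, 6), -9))) + 24770 = ((2 + (½)*(-40) + (½)*18) - 20) + 24770 = ((2 - 20 + 9) - 20) + 24770 = (-9 - 20) + 24770 = -29 + 24770 = 24741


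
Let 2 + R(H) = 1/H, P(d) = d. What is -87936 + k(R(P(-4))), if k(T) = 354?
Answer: -87582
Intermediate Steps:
R(H) = -2 + 1/H
-87936 + k(R(P(-4))) = -87936 + 354 = -87582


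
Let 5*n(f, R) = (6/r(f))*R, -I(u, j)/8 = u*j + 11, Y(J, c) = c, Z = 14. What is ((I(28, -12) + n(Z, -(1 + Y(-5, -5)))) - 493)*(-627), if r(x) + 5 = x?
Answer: -6607117/5 ≈ -1.3214e+6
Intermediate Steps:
r(x) = -5 + x
I(u, j) = -88 - 8*j*u (I(u, j) = -8*(u*j + 11) = -8*(j*u + 11) = -8*(11 + j*u) = -88 - 8*j*u)
n(f, R) = 6*R/(5*(-5 + f)) (n(f, R) = ((6/(-5 + f))*R)/5 = (6*R/(-5 + f))/5 = 6*R/(5*(-5 + f)))
((I(28, -12) + n(Z, -(1 + Y(-5, -5)))) - 493)*(-627) = (((-88 - 8*(-12)*28) + 6*(-(1 - 5))/(5*(-5 + 14))) - 493)*(-627) = (((-88 + 2688) + (6/5)*(-1*(-4))/9) - 493)*(-627) = ((2600 + (6/5)*4*(1/9)) - 493)*(-627) = ((2600 + 8/15) - 493)*(-627) = (39008/15 - 493)*(-627) = (31613/15)*(-627) = -6607117/5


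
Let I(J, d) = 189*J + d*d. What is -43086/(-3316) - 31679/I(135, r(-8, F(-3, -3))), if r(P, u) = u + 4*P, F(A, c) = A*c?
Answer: 254271055/21590476 ≈ 11.777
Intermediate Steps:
I(J, d) = d**2 + 189*J (I(J, d) = 189*J + d**2 = d**2 + 189*J)
-43086/(-3316) - 31679/I(135, r(-8, F(-3, -3))) = -43086/(-3316) - 31679/((-3*(-3) + 4*(-8))**2 + 189*135) = -43086*(-1/3316) - 31679/((9 - 32)**2 + 25515) = 21543/1658 - 31679/((-23)**2 + 25515) = 21543/1658 - 31679/(529 + 25515) = 21543/1658 - 31679/26044 = 254271055/21590476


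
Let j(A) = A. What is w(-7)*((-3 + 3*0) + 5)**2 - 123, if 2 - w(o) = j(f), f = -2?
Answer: -107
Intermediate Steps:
w(o) = 4 (w(o) = 2 - 1*(-2) = 2 + 2 = 4)
w(-7)*((-3 + 3*0) + 5)**2 - 123 = 4*((-3 + 3*0) + 5)**2 - 123 = 4*((-3 + 0) + 5)**2 - 123 = 4*(-3 + 5)**2 - 123 = 4*2**2 - 123 = 4*4 - 123 = 16 - 123 = -107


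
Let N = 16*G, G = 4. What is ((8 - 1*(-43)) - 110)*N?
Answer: -3776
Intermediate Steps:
N = 64 (N = 16*4 = 64)
((8 - 1*(-43)) - 110)*N = ((8 - 1*(-43)) - 110)*64 = ((8 + 43) - 110)*64 = (51 - 110)*64 = -59*64 = -3776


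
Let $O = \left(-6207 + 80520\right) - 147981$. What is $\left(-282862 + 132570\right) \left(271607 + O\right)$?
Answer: $-29748648188$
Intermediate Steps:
$O = -73668$ ($O = 74313 - 147981 = -73668$)
$\left(-282862 + 132570\right) \left(271607 + O\right) = \left(-282862 + 132570\right) \left(271607 - 73668\right) = \left(-150292\right) 197939 = -29748648188$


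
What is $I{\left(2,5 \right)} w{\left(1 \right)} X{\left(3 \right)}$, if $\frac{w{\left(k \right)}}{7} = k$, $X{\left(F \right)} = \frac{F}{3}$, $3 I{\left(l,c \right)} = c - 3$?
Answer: $\frac{14}{3} \approx 4.6667$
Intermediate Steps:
$I{\left(l,c \right)} = -1 + \frac{c}{3}$ ($I{\left(l,c \right)} = \frac{c - 3}{3} = \frac{-3 + c}{3} = -1 + \frac{c}{3}$)
$X{\left(F \right)} = \frac{F}{3}$ ($X{\left(F \right)} = F \frac{1}{3} = \frac{F}{3}$)
$w{\left(k \right)} = 7 k$
$I{\left(2,5 \right)} w{\left(1 \right)} X{\left(3 \right)} = \left(-1 + \frac{1}{3} \cdot 5\right) 7 \cdot 1 \cdot \frac{1}{3} \cdot 3 = \left(-1 + \frac{5}{3}\right) 7 \cdot 1 = \frac{2}{3} \cdot 7 \cdot 1 = \frac{14}{3} \cdot 1 = \frac{14}{3}$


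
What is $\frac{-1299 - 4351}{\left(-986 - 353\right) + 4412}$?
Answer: $- \frac{5650}{3073} \approx -1.8386$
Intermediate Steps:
$\frac{-1299 - 4351}{\left(-986 - 353\right) + 4412} = - \frac{5650}{\left(-986 - 353\right) + 4412} = - \frac{5650}{-1339 + 4412} = - \frac{5650}{3073}$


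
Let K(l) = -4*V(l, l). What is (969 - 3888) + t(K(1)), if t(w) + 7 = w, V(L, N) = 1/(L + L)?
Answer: -2928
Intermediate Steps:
V(L, N) = 1/(2*L)
K(l) = -2/l
t(w) = -7 + w
(969 - 3888) + t(K(1)) = (969 - 3888) + (-7 - 2/1) = -2919 + (-7 - 2*1) = -2919 + (-7 - 2) = -2919 - 9 = -2928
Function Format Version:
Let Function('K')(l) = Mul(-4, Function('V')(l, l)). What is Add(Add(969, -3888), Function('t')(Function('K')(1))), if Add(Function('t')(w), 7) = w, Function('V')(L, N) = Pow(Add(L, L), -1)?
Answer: -2928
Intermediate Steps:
Function('V')(L, N) = Mul(Rational(1, 2), Pow(L, -1)) (Function('V')(L, N) = Pow(Mul(2, L), -1) = Mul(Rational(1, 2), Pow(L, -1)))
Function('K')(l) = Mul(-2, Pow(l, -1)) (Function('K')(l) = Mul(-4, Mul(Rational(1, 2), Pow(l, -1))) = Mul(-2, Pow(l, -1)))
Function('t')(w) = Add(-7, w)
Add(Add(969, -3888), Function('t')(Function('K')(1))) = Add(Add(969, -3888), Add(-7, Mul(-2, Pow(1, -1)))) = Add(-2919, Add(-7, Mul(-2, 1))) = Add(-2919, Add(-7, -2)) = Add(-2919, -9) = -2928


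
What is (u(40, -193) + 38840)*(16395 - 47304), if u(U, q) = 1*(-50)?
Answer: -1198960110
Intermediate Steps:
u(U, q) = -50
(u(40, -193) + 38840)*(16395 - 47304) = (-50 + 38840)*(16395 - 47304) = 38790*(-30909) = -1198960110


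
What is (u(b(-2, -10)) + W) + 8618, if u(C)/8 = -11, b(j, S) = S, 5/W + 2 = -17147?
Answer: 146280965/17149 ≈ 8530.0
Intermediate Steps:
W = -5/17149 (W = 5/(-2 - 17147) = 5/(-17149) = 5*(-1/17149) = -5/17149 ≈ -0.00029156)
u(C) = -88 (u(C) = 8*(-11) = -88)
(u(b(-2, -10)) + W) + 8618 = (-88 - 5/17149) + 8618 = -1509117/17149 + 8618 = 146280965/17149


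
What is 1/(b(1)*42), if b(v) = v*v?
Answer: 1/42 ≈ 0.023810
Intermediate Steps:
b(v) = v²
1/(b(1)*42) = 1/(1²*42) = 1/(1*42) = 1/42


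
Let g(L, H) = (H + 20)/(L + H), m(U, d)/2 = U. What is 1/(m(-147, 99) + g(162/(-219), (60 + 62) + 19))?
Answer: -10239/2998513 ≈ -0.0034147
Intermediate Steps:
m(U, d) = 2*U
g(L, H) = (20 + H)/(H + L)
1/(m(-147, 99) + g(162/(-219), (60 + 62) + 19)) = 1/(2*(-147) + (20 + ((60 + 62) + 19))/(((60 + 62) + 19) + 162/(-219))) = 1/(-294 + (20 + (122 + 19))/((122 + 19) + 162*(-1/219))) = 1/(-294 + (20 + 141)/(141 - 54/73)) = 1/(-294 + 161/(10239/73)) = 1/(-294 + (73/10239)*161) = 1/(-294 + 11753/10239) = 1/(-2998513/10239) = -10239/2998513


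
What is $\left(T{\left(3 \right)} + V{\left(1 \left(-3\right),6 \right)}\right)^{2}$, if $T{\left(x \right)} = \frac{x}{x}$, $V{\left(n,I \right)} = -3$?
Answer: $4$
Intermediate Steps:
$T{\left(x \right)} = 1$
$\left(T{\left(3 \right)} + V{\left(1 \left(-3\right),6 \right)}\right)^{2} = \left(1 - 3\right)^{2} = \left(-2\right)^{2} = 4$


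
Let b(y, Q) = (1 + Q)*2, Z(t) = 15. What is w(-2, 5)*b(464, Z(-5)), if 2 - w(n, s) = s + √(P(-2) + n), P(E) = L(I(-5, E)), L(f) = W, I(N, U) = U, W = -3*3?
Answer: -96 - 32*I*√11 ≈ -96.0 - 106.13*I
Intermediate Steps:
W = -9
L(f) = -9
P(E) = -9
b(y, Q) = 2 + 2*Q
w(n, s) = 2 - s - √(-9 + n) (w(n, s) = 2 - (s + √(-9 + n)) = 2 + (-s - √(-9 + n)) = 2 - s - √(-9 + n))
w(-2, 5)*b(464, Z(-5)) = (2 - 1*5 - √(-9 - 2))*(2 + 2*15) = (2 - 5 - √(-11))*(2 + 30) = (2 - 5 - I*√11)*32 = (-3 - I*√11)*32 = -96 - 32*I*√11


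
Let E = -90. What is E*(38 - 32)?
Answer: -540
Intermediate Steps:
E*(38 - 32) = -90*(38 - 32) = -90*6 = -540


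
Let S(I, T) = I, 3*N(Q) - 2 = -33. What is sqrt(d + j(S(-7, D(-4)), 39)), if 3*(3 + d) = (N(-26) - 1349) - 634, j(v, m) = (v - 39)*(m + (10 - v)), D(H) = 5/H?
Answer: I*sqrt(29191)/3 ≈ 56.951*I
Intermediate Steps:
N(Q) = -31/3 (N(Q) = 2/3 + (1/3)*(-33) = 2/3 - 11 = -31/3)
j(v, m) = (-39 + v)*(10 + m - v)
d = -6007/9 (d = -3 + ((-31/3 - 1349) - 634)/3 = -3 + (-4078/3 - 634)/3 = -3 + (1/3)*(-5980/3) = -3 - 5980/9 = -6007/9 ≈ -667.44)
sqrt(d + j(S(-7, D(-4)), 39)) = sqrt(-6007/9 + (-390 - 1*(-7)**2 - 39*39 + 49*(-7) + 39*(-7))) = sqrt(-6007/9 + (-390 - 1*49 - 1521 - 343 - 273)) = sqrt(-6007/9 + (-390 - 49 - 1521 - 343 - 273)) = sqrt(-6007/9 - 2576) = sqrt(-29191/9) = I*sqrt(29191)/3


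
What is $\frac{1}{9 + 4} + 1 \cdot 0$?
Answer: $\frac{1}{13} \approx 0.076923$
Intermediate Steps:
$\frac{1}{9 + 4} + 1 \cdot 0 = \frac{1}{13} + 0 = \frac{1}{13}$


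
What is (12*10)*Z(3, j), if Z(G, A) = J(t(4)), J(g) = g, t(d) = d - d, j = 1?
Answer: 0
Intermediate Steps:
t(d) = 0
Z(G, A) = 0
(12*10)*Z(3, j) = (12*10)*0 = 120*0 = 0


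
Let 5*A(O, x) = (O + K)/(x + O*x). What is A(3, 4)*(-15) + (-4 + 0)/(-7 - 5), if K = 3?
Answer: -19/24 ≈ -0.79167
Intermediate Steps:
A(O, x) = (3 + O)/(5*(x + O*x)) (A(O, x) = ((O + 3)/(x + O*x))/5 = ((3 + O)/(x + O*x))/5 = (3 + O)/(5*(x + O*x)))
A(3, 4)*(-15) + (-4 + 0)/(-7 - 5) = ((⅕)*(3 + 3)/(4*(1 + 3)))*(-15) + (-4 + 0)/(-7 - 5) = ((⅕)*(¼)*6/4)*(-15) - 4/(-12) = ((⅕)*(¼)*(¼)*6)*(-15) - 4*(-1/12) = (3/40)*(-15) + ⅓ = -9/8 + ⅓ = -19/24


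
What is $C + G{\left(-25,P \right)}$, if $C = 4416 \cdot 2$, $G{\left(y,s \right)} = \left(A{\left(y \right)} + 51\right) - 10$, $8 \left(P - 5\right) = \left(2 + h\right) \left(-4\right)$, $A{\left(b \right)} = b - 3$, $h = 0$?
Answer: $8845$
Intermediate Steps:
$A{\left(b \right)} = -3 + b$
$P = 4$ ($P = 5 + \frac{\left(2 + 0\right) \left(-4\right)}{8} = 5 + \frac{2 \left(-4\right)}{8} = 5 + \frac{1}{8} \left(-8\right) = 5 - 1 = 4$)
$G{\left(y,s \right)} = 38 + y$ ($G{\left(y,s \right)} = \left(\left(-3 + y\right) + 51\right) - 10 = \left(48 + y\right) - 10 = 38 + y$)
$C = 8832$
$C + G{\left(-25,P \right)} = 8832 + \left(38 - 25\right) = 8832 + 13 = 8845$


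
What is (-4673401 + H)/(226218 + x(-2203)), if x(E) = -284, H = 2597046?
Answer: -2076355/225934 ≈ -9.1901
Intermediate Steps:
(-4673401 + H)/(226218 + x(-2203)) = (-4673401 + 2597046)/(226218 - 284) = -2076355/225934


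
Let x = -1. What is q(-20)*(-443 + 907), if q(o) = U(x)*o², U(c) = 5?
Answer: 928000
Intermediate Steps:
q(o) = 5*o²
q(-20)*(-443 + 907) = (5*(-20)²)*(-443 + 907) = (5*400)*464 = 2000*464 = 928000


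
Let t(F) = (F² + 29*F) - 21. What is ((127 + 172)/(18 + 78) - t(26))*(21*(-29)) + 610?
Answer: 27417415/32 ≈ 8.5679e+5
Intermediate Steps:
t(F) = -21 + F² + 29*F
((127 + 172)/(18 + 78) - t(26))*(21*(-29)) + 610 = ((127 + 172)/(18 + 78) - (-21 + 26² + 29*26))*(21*(-29)) + 610 = (299/96 - (-21 + 676 + 754))*(-609) + 610 = (299*(1/96) - 1*1409)*(-609) + 610 = (299/96 - 1409)*(-609) + 610 = -134965/96*(-609) + 610 = 27397895/32 + 610 = 27417415/32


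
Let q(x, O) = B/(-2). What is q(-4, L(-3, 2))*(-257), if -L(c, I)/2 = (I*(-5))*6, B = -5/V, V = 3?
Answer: -1285/6 ≈ -214.17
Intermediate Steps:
B = -5/3 ≈ -1.6667
L(c, I) = 60*I (L(c, I) = -2*I*(-5)*6 = -2*(-5*I)*6 = -(-60)*I = 60*I)
q(x, O) = ⅚ (q(x, O) = -5/3/(-2) = -5/3*(-½) = ⅚)
q(-4, L(-3, 2))*(-257) = (⅚)*(-257) = -1285/6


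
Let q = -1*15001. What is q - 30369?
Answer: -45370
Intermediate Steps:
q = -15001
q - 30369 = -15001 - 30369 = -45370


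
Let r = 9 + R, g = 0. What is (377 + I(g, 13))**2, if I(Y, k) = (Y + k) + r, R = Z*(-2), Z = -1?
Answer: 160801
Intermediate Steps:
R = 2 (R = -1*(-2) = 2)
r = 11 (r = 9 + 2 = 11)
I(Y, k) = 11 + Y + k (I(Y, k) = (Y + k) + 11 = 11 + Y + k)
(377 + I(g, 13))**2 = (377 + (11 + 0 + 13))**2 = (377 + 24)**2 = 401**2 = 160801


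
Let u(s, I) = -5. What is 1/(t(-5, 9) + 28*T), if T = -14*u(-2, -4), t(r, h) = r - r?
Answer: 1/1960 ≈ 0.00051020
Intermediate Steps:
t(r, h) = 0
T = 70 (T = -14*(-5) = 70)
1/(t(-5, 9) + 28*T) = 1/(0 + 28*70) = 1/(0 + 1960) = 1/1960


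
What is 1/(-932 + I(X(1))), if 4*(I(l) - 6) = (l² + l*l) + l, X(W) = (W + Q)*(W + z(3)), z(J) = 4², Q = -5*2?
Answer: 4/42961 ≈ 9.3108e-5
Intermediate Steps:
Q = -10
z(J) = 16
X(W) = (-10 + W)*(16 + W) (X(W) = (W - 10)*(W + 16) = (-10 + W)*(16 + W))
I(l) = 6 + l²/2 + l/4 (I(l) = 6 + ((l² + l*l) + l)/4 = 6 + ((l² + l²) + l)/4 = 6 + (2*l² + l)/4 = 6 + (l + 2*l²)/4 = 6 + (l²/2 + l/4) = 6 + l²/2 + l/4)
1/(-932 + I(X(1))) = 1/(-932 + (6 + (-160 + 1² + 6*1)²/2 + (-160 + 1² + 6*1)/4)) = 1/(-932 + (6 + (-160 + 1 + 6)²/2 + (-160 + 1 + 6)/4)) = 1/(-932 + (6 + (½)*(-153)² + (¼)*(-153))) = 1/(-932 + (6 + (½)*23409 - 153/4)) = 1/(-932 + (6 + 23409/2 - 153/4)) = 1/(-932 + 46689/4) = 1/(42961/4) = 4/42961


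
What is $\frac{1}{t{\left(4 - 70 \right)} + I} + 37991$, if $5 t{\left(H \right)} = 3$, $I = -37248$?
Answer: $\frac{7075329862}{186237} \approx 37991.0$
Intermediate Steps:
$t{\left(H \right)} = \frac{3}{5}$ ($t{\left(H \right)} = \frac{1}{5} \cdot 3 = \frac{3}{5}$)
$\frac{1}{t{\left(4 - 70 \right)} + I} + 37991 = \frac{1}{\frac{3}{5} - 37248} + 37991 = \frac{1}{- \frac{186237}{5}} + 37991 = - \frac{5}{186237} + 37991 = \frac{7075329862}{186237}$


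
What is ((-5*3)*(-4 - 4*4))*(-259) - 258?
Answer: -77958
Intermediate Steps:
((-5*3)*(-4 - 4*4))*(-259) - 258 = -15*(-4 - 16)*(-259) - 258 = -15*(-20)*(-259) - 258 = 300*(-259) - 258 = -77700 - 258 = -77958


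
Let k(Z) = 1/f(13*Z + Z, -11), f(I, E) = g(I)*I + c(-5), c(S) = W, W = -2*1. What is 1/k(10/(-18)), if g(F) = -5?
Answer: 332/9 ≈ 36.889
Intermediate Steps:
W = -2
c(S) = -2
f(I, E) = -2 - 5*I (f(I, E) = -5*I - 2 = -2 - 5*I)
k(Z) = 1/(-2 - 70*Z) (k(Z) = 1/(-2 - 5*(13*Z + Z)) = 1/(-2 - 70*Z))
1/k(10/(-18)) = 1/(1/(2*(-1 - 350/(-18)))) = 1/(1/(2*(-1 - 350*(-1)/18))) = 1/(1/(2*(-1 - 35*(-5/9)))) = 1/(1/(2*(-1 + 175/9))) = 1/(1/(2*(166/9))) = 1/((½)*(9/166)) = 1/(9/332) = 332/9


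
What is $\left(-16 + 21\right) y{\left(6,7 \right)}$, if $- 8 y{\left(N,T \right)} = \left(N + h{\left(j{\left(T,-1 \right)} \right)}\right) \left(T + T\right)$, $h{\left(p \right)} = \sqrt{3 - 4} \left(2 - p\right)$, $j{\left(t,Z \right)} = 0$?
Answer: $- \frac{105}{2} - \frac{35 i}{2} \approx -52.5 - 17.5 i$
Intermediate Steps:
$h{\left(p \right)} = i \left(2 - p\right)$ ($h{\left(p \right)} = \sqrt{-1} \left(2 - p\right) = i \left(2 - p\right)$)
$y{\left(N,T \right)} = - \frac{T \left(N + 2 i\right)}{4}$ ($y{\left(N,T \right)} = - \frac{\left(N + i \left(2 - 0\right)\right) \left(T + T\right)}{8} = - \frac{\left(N + i \left(2 + 0\right)\right) 2 T}{8} = - \frac{\left(N + i 2\right) 2 T}{8} = - \frac{\left(N + 2 i\right) 2 T}{8} = - \frac{2 T \left(N + 2 i\right)}{8} = - \frac{T \left(N + 2 i\right)}{4}$)
$\left(-16 + 21\right) y{\left(6,7 \right)} = \left(-16 + 21\right) \left(\left(- \frac{1}{4}\right) 7 \left(6 + 2 i\right)\right) = 5 \left(- \frac{21}{2} - \frac{7 i}{2}\right) = - \frac{105}{2} - \frac{35 i}{2}$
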